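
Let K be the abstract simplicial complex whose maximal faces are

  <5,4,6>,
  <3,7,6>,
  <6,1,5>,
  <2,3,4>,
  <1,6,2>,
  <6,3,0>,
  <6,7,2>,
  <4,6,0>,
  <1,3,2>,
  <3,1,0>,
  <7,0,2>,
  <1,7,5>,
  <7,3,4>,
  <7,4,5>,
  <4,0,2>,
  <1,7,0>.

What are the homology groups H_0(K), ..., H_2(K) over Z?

K has 8 vertices, 24 edges, 16 triangles.
rank ∂_0 = 0, rank ∂_1 = 7 ⇒ b_0 = 8 − 0 − 7 = 1; all invariant factors of ∂_1 are 1 so no torsion. So H_0 = Z.
rank ∂_1 = 7, rank ∂_2 = 15 ⇒ b_1 = 24 − 7 − 15 = 2; all invariant factors of ∂_2 are 1 so no torsion. So H_1 = Z^2.
rank ∂_2 = 15, rank ∂_3 = 0 ⇒ b_2 = 16 − 15 − 0 = 1. So H_2 = Z.

H_0 ≅ Z,  H_1 ≅ Z^2,  H_2 ≅ Z.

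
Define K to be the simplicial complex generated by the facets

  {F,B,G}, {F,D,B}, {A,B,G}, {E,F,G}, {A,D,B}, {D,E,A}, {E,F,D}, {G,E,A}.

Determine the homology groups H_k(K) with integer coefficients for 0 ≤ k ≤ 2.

K has 6 vertices, 12 edges, 8 triangles.
rank ∂_0 = 0, rank ∂_1 = 5 ⇒ b_0 = 6 − 0 − 5 = 1; all invariant factors of ∂_1 are 1 so no torsion. So H_0 ≅ Z.
rank ∂_1 = 5, rank ∂_2 = 7 ⇒ b_1 = 12 − 5 − 7 = 0; all invariant factors of ∂_2 are 1 so no torsion. So H_1 ≅ 0.
rank ∂_2 = 7, rank ∂_3 = 0 ⇒ b_2 = 8 − 7 − 0 = 1. So H_2 ≅ Z.

H_0 ≅ Z,  H_1 = 0,  H_2 ≅ Z.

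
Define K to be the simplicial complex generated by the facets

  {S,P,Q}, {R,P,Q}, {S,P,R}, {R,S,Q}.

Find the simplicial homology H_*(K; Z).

H_0 = Z,  H_1 = 0,  H_2 = Z.

Take the total order P < Q < R < S on the vertex set. Then K (dimension 2) consists of the simplices:

  0-simplices (4): P, Q, R, S
  1-simplices (6): PQ, PR, PS, QR, QS, RS
  2-simplices (4): PQR, PQS, PRS, QRS

giving chain groups C_0 ≅ Z^4, C_1 ≅ Z^6, C_2 ≅ Z^4.

Boundary ∂_1: C_1 → C_0 sends each edge [p,q] (with p < q) to q − p.
The 4×6 boundary matrix has rank 3 and Smith normal form diag(1,1,1).

Boundary ∂_2: C_2 → C_1 sends each 2-simplex [p,q,r] to [q,r] − [p,r] + [p,q]. For instance
  ∂PQR = QR − PR + PQ,
  ∂PRS = RS − PS + PR.
The 6×4 boundary matrix has rank 3 and Smith normal form diag(1,1,1).

Now H_k = ker ∂_k / im ∂_{k+1}, so:

  H_0: rank C_0 − rank ∂_1 = 4 − 3 = 1, and the invariant factors of ∂_1 are all 1, so H_0 = Z.
  H_1: rank ker ∂_1 − rank ∂_2 = (6 − 3) − 3 = 0, and the invariant factors of ∂_2 are all 1, so H_1 = 0.
  H_2: rank ker ∂_2 − rank ∂_3 = (4 − 3) − 0 = 1, and there is no ∂_3, so H_2 = Z.

As a check, the Euler characteristic is 4 − 6 + 4 = 2, which agrees with 1 − 0 + 1 = 2.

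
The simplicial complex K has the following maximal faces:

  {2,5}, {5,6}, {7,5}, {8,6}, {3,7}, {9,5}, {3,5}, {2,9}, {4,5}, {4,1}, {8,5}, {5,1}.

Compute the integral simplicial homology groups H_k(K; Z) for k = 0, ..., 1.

Fix the vertex order 1 < 2 < 3 < 4 < 5 < 6 < 7 < 8 < 9 and write every simplex with vertices in increasing order. Then dim K = 1 and the simplices of K are:

  0-simplices (9): [1], [2], [3], [4], [5], [6], [7], [8], [9]
  1-simplices (12): [1,4], [1,5], [2,5], [2,9], [3,5], [3,7], [4,5], [5,6], [5,7], [5,8], [5,9], [6,8]

giving chain groups C_0 ≅ Z^9, C_1 ≅ Z^12.

∂_1: C_1 → C_0 maps an edge to its endpoints' difference, ∂[p,q] = q − p.
This gives a 9×12 integer matrix of rank 8; reducing to Smith normal form yields diagonal entries (1,1,1,1,1,1,1,1).

Reading off H_k = ker ∂_k / im ∂_{k+1}:

  H_0: rank C_0 − rank ∂_1 = 9 − 8 = 1, and the invariant factors of ∂_1 are all 1, so H_0 ≅ Z.
  H_1: rank ker ∂_1 − rank ∂_2 = (12 − 8) − 0 = 4, and there is no ∂_2, so H_1 ≅ Z^4.

H_0 = Z,  H_1 = Z^4.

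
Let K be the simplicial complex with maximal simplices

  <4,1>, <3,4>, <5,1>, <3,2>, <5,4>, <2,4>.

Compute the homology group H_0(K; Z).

K has 5 vertices, 6 edges.
rank ∂_0 = 0, rank ∂_1 = 4 ⇒ b_0 = 5 − 0 − 4 = 1; all invariant factors of ∂_1 are 1 so no torsion. So H_0 ≅ Z.

H_0 = Z.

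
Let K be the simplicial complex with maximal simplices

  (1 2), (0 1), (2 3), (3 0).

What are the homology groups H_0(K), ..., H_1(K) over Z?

H_0 ≅ Z,  H_1 ≅ Z.

Order the vertices as 0 < 1 < 2 < 3. Listing each simplex with vertices in this order, K has dimension 1 with simplices:

  0-simplices (4): [0], [1], [2], [3]
  1-simplices (4): [0,1], [0,3], [1,2], [2,3]

Hence C_0 ≅ Z^4, C_1 ≅ Z^4.

Boundary ∂_1: C_1 → C_0 sends each edge [p,q] (with p < q) to q − p. For instance
  ∂[2,3] = [3] − [2].
The resulting 4×4 matrix has rank 3, and its Smith normal form has invariant factors (1,1,1).

From H_k ≅ ker(∂_k) / im(∂_{k+1}) we obtain:

  H_0: rank C_0 − rank ∂_1 = 4 − 3 = 1, and the invariant factors of ∂_1 are all 1, so H_0 = Z.
  H_1: rank ker ∂_1 − rank ∂_2 = (4 − 3) − 0 = 1, and there is no ∂_2, so H_1 = Z.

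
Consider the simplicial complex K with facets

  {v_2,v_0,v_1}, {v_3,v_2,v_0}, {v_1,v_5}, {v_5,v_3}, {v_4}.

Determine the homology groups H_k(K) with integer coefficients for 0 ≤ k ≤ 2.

Take the total order v_0 < v_1 < v_2 < v_3 < v_4 < v_5 on the vertex set. Then K (dimension 2) consists of the simplices:

  0-simplices (6): [v_0], [v_1], [v_2], [v_3], [v_4], [v_5]
  1-simplices (7): [v_0,v_1], [v_0,v_2], [v_0,v_3], [v_1,v_2], [v_1,v_5], [v_2,v_3], [v_3,v_5]
  2-simplices (2): [v_0,v_1,v_2], [v_0,v_2,v_3]

Hence C_0 ≅ Z^6, C_1 ≅ Z^7, C_2 ≅ Z^2.

The boundary map ∂_1: C_1 → C_0 maps an edge to its endpoints' difference, ∂[p,q] = q − p. For instance
  ∂[v_0,v_2] = [v_2] − [v_0].
This gives a 6×7 integer matrix of rank 4; reducing to Smith normal form yields diagonal entries (1,1,1,1).

∂_2: C_2 → C_1 sends each 2-simplex [p,q,r] to [q,r] − [p,r] + [p,q]. For instance
  ∂[v_0,v_1,v_2] = [v_1,v_2] − [v_0,v_2] + [v_0,v_1],
  ∂[v_0,v_2,v_3] = [v_2,v_3] − [v_0,v_3] + [v_0,v_2].
As a 7×2 matrix over Z this has rank 2, with invariant factors (1,1).

From H_k ≅ ker(∂_k) / im(∂_{k+1}) we obtain:

  H_0: rank C_0 − rank ∂_1 = 6 − 4 = 2, and the invariant factors of ∂_1 are all 1, so H_0 ≅ Z^2.
  H_1: rank ker ∂_1 − rank ∂_2 = (7 − 4) − 2 = 1, and the invariant factors of ∂_2 are all 1, so H_1 ≅ Z.
  H_2: rank ker ∂_2 − rank ∂_3 = (2 − 2) − 0 = 0, and there is no ∂_3, so H_2 ≅ 0.

As a check, the Euler characteristic is 6 − 7 + 2 = 1, which agrees with 2 − 1 + 0 = 1.

H_0 ≅ Z^2,  H_1 ≅ Z,  H_2 = 0.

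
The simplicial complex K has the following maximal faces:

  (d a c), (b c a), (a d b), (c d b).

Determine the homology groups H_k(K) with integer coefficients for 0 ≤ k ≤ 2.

We work with the vertex ordering a < b < c < d. The simplices of K, each written with vertices in increasing order, are:

  0-simplices (4): a, b, c, d
  1-simplices (6): ab, ac, ad, bc, bd, cd
  2-simplices (4): abc, abd, acd, bcd

Hence C_0 ≅ Z^4, C_1 ≅ Z^6, C_2 ≅ Z^4.

Boundary ∂_1: C_1 → C_0 sends each edge [p,q] (with p < q) to q − p.
The resulting 4×6 matrix has rank 3, and its Smith normal form has invariant factors (1,1,1).

∂_2: C_2 → C_1 sends each 2-simplex [p,q,r] to [q,r] − [p,r] + [p,q]. For instance
  ∂bcd = cd − bd + bc,
  ∂abc = bc − ac + ab.
The 6×4 boundary matrix has rank 3 and Smith normal form diag(1,1,1).

From H_k ≅ ker(∂_k) / im(∂_{k+1}) we obtain:

  H_0: rank C_0 − rank ∂_1 = 4 − 3 = 1, and the invariant factors of ∂_1 are all 1, so H_0 ≅ Z.
  H_1: rank ker ∂_1 − rank ∂_2 = (6 − 3) − 3 = 0, and the invariant factors of ∂_2 are all 1, so H_1 ≅ 0.
  H_2: rank ker ∂_2 − rank ∂_3 = (4 − 3) − 0 = 1, and there is no ∂_3, so H_2 ≅ Z.

As a check, the Euler characteristic is 4 − 6 + 4 = 2, which agrees with 1 − 0 + 1 = 2.

H_0 = Z,  H_1 = 0,  H_2 = Z.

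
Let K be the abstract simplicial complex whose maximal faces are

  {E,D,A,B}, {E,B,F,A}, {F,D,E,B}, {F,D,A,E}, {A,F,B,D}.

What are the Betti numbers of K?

b_0 = 1, b_1 = 0, b_2 = 0, b_3 = 1.

K has 5 vertices, 10 edges, 10 triangles, 5 3-simplices.
rank ∂_0 = 0, rank ∂_1 = 4 ⇒ b_0 = 5 − 0 − 4 = 1; all invariant factors of ∂_1 are 1 so no torsion. So H_0 ≅ Z.
rank ∂_1 = 4, rank ∂_2 = 6 ⇒ b_1 = 10 − 4 − 6 = 0; all invariant factors of ∂_2 are 1 so no torsion. So H_1 ≅ 0.
rank ∂_2 = 6, rank ∂_3 = 4 ⇒ b_2 = 10 − 6 − 4 = 0; all invariant factors of ∂_3 are 1 so no torsion. So H_2 ≅ 0.
rank ∂_3 = 4, rank ∂_4 = 0 ⇒ b_3 = 5 − 4 − 0 = 1. So H_3 ≅ Z.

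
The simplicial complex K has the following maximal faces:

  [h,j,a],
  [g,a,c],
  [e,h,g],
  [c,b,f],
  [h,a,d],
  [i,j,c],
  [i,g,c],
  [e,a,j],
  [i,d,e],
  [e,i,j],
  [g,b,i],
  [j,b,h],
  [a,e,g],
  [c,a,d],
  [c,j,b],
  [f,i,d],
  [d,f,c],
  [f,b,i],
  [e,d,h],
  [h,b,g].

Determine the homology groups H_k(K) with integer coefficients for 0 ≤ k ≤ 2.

H_0 = Z,  H_1 = Z ⊕ Z/2Z,  H_2 = 0.

Fix the vertex order a < b < c < d < e < f < g < h < i < j and write every simplex with vertices in increasing order. Then dim K = 2 and the simplices of K are:

  0-simplices (10): a, b, c, d, e, f, g, h, i, j
  1-simplices (30): ac, ad, ae, ag, ah, aj, bc, bf, bg, bh, bi, bj, cd, cf, cg, ci, cj, de, df, dh, di, eg, eh, ei, ej, fi, gh, gi, hj, ij
  2-simplices (20): acd, acg, adh, aeg, aej, ahj, bcf, bcj, bfi, bgh, bgi, bhj, cdf, cgi, cij, deh, dei, dfi, egh, eij

giving chain groups C_0 ≅ Z^10, C_1 ≅ Z^30, C_2 ≅ Z^20.

∂_1: C_1 → C_0 is given by ∂[p,q] = [q] − [p]. For instance
  ∂ae = e − a.
The resulting 10×30 matrix has rank 9, and its Smith normal form has invariant factors (1,1,1,1,1,1,1,1,1).

Boundary ∂_2: C_2 → C_1 maps a triangle to the signed sum of its edges. For instance
  ∂aeg = eg − ag + ae,
  ∂acg = cg − ag + ac.
The resulting 30×20 matrix has rank 20, and its Smith normal form has invariant factors (1,1,1,1,1,1,1,1,1,1,1,1,1,1,1,1,1,1,1,2).

From H_k ≅ ker(∂_k) / im(∂_{k+1}) we obtain:

  H_0: rank C_0 − rank ∂_1 = 10 − 9 = 1, and the invariant factors of ∂_1 are all 1, so H_0 = Z.
  H_1: rank ker ∂_1 − rank ∂_2 = (30 − 9) − 20 = 1, and ∂_2 has invariant factor 2 > 1, so H_1 = Z ⊕ Z/2Z.
  H_2: rank ker ∂_2 − rank ∂_3 = (20 − 20) − 0 = 0, and there is no ∂_3, so H_2 = 0.

(K is a triangulation of the Klein bottle.)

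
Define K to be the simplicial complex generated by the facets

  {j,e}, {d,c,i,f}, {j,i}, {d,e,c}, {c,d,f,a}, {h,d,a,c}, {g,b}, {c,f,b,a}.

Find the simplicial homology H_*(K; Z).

H_0 = Z,  H_1 = Z,  H_2 = 0,  H_3 = 0.

Order the vertices as a < b < c < d < e < f < g < h < i < j. Listing each simplex with vertices in this order, K has dimension 3 with simplices:

  0-simplices (10): a, b, c, d, e, f, g, h, i, j
  1-simplices (20): ab, ac, ad, af, ah, bc, bf, bg, cd, ce, cf, ch, ci, de, df, dh, di, ej, fi, ij
  2-simplices (14): abc, abf, acd, acf, ach, adf, adh, bcf, cde, cdf, cdh, cdi, cfi, dfi
  3-simplices (4): abcf, acdf, acdh, cdfi

giving chain groups C_0 ≅ Z^10, C_1 ≅ Z^20, C_2 ≅ Z^14, C_3 ≅ Z^4.

∂_1: C_1 → C_0 is given by ∂[p,q] = [q] − [p].
As a 10×20 matrix over Z this has rank 9, with invariant factors (1,1,1,1,1,1,1,1,1).

Boundary ∂_2: C_2 → C_1 acts by ∂[p,q,r] = [q,r] − [p,r] + [p,q]. For instance
  ∂adf = df − af + ad,
  ∂abf = bf − af + ab.
The 20×14 boundary matrix has rank 10 and Smith normal form diag(1,1,1,1,1,1,1,1,1,1).

∂_3: C_3 → C_2 sends each 3-simplex σ to the alternating sum Σ_i (−1)^i (σ with its i-th vertex removed). For instance
  ∂acdf = cdf − adf + acf − acd,
  ∂abcf = bcf − acf + abf − abc.
The resulting 14×4 matrix has rank 4, and its Smith normal form has invariant factors (1,1,1,1).

Reading off H_k = ker ∂_k / im ∂_{k+1}:

  H_0: rank C_0 − rank ∂_1 = 10 − 9 = 1, and the invariant factors of ∂_1 are all 1, so H_0 = Z.
  H_1: rank ker ∂_1 − rank ∂_2 = (20 − 9) − 10 = 1, and the invariant factors of ∂_2 are all 1, so H_1 = Z.
  H_2: rank ker ∂_2 − rank ∂_3 = (14 − 10) − 4 = 0, and the invariant factors of ∂_3 are all 1, so H_2 = 0.
  H_3: rank ker ∂_3 − rank ∂_4 = (4 − 4) − 0 = 0, and there is no ∂_4, so H_3 = 0.

As a check, the Euler characteristic is 10 − 20 + 14 − 4 = 0, which agrees with 1 − 1 + 0 − 0 = 0.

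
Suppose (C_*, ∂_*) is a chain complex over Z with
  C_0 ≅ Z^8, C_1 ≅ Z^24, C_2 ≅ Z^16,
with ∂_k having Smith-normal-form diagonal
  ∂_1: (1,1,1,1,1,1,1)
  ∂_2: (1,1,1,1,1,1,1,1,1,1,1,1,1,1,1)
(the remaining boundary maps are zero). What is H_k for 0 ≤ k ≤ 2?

H_0: b_0 = 8 − 0 − 7 = 1; torsion from ∂_1 factors > 1: none. So H_0 = Z.
H_1: b_1 = 24 − 7 − 15 = 2; torsion from ∂_2 factors > 1: none. So H_1 = Z^2.
H_2: b_2 = 16 − 15 − 0 = 1; torsion from ∂_3 factors > 1: none. So H_2 = Z.

H_0 = Z,  H_1 = Z^2,  H_2 = Z.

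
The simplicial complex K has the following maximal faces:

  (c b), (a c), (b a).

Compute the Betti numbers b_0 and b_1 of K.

b_0 = 1, b_1 = 1.

We work with the vertex ordering a < b < c. The simplices of K, each written with vertices in increasing order, are:

  0-simplices (3): a, b, c
  1-simplices (3): ab, ac, bc

giving chain groups C_0 ≅ Z^3, C_1 ≅ Z^3.

∂_1: C_1 → C_0 maps an edge to its endpoints' difference, ∂[p,q] = q − p.
This gives a 3×3 integer matrix of rank 2; reducing to Smith normal form yields diagonal entries (1,1).

Computing H_k = (kernel of ∂_k) / (image of ∂_{k+1}):

  H_0: rank C_0 − rank ∂_1 = 3 − 2 = 1, and the invariant factors of ∂_1 are all 1, so H_0 ≅ Z.
  H_1: rank ker ∂_1 − rank ∂_2 = (3 − 2) − 0 = 1, and there is no ∂_2, so H_1 ≅ Z.

As a check, the Euler characteristic is 3 − 3 = 0, which agrees with 1 − 1 = 0.

Hence the Betti numbers are b_0 = 1, b_1 = 1.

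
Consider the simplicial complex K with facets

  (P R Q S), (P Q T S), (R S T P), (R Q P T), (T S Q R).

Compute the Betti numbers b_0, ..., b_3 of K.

Fix the vertex order P < Q < R < S < T and write every simplex with vertices in increasing order. Then dim K = 3 and the simplices of K are:

  0-simplices (5): P, Q, R, S, T
  1-simplices (10): PQ, PR, PS, PT, QR, QS, QT, RS, RT, ST
  2-simplices (10): PQR, PQS, PQT, PRS, PRT, PST, QRS, QRT, QST, RST
  3-simplices (5): PQRS, PQRT, PQST, PRST, QRST

Hence C_0 ≅ Z^5, C_1 ≅ Z^10, C_2 ≅ Z^10, C_3 ≅ Z^5.

Boundary ∂_1: C_1 → C_0 sends each edge [p,q] (with p < q) to q − p. For instance
  ∂RT = T − R.
As a 5×10 matrix over Z this has rank 4, with invariant factors (1,1,1,1).

The boundary map ∂_2: C_2 → C_1 sends each 2-simplex [p,q,r] to [q,r] − [p,r] + [p,q]. For instance
  ∂PQR = QR − PR + PQ,
  ∂PRS = RS − PS + PR.
The resulting 10×10 matrix has rank 6, and its Smith normal form has invariant factors (1,1,1,1,1,1).

Boundary ∂_3: C_3 → C_2 sends each 3-simplex σ to the alternating sum Σ_i (−1)^i (σ with its i-th vertex removed). For instance
  ∂QRST = RST − QST + QRT − QRS,
  ∂PQRT = QRT − PRT + PQT − PQR.
As a 10×5 matrix over Z this has rank 4, with invariant factors (1,1,1,1).

Now H_k = ker ∂_k / im ∂_{k+1}, so:

  H_0: rank C_0 − rank ∂_1 = 5 − 4 = 1, and the invariant factors of ∂_1 are all 1, so H_0 ≅ Z.
  H_1: rank ker ∂_1 − rank ∂_2 = (10 − 4) − 6 = 0, and the invariant factors of ∂_2 are all 1, so H_1 ≅ 0.
  H_2: rank ker ∂_2 − rank ∂_3 = (10 − 6) − 4 = 0, and the invariant factors of ∂_3 are all 1, so H_2 ≅ 0.
  H_3: rank ker ∂_3 − rank ∂_4 = (5 − 4) − 0 = 1, and there is no ∂_4, so H_3 ≅ Z.

As a check, the Euler characteristic is 5 − 10 + 10 − 5 = 0, which agrees with 1 − 0 + 0 − 1 = 0.
(K is a triangulation of the 3-sphere S^3.)

Hence the Betti numbers are b_0 = 1, b_1 = 0, b_2 = 0, b_3 = 1.

b_0 = 1, b_1 = 0, b_2 = 0, b_3 = 1.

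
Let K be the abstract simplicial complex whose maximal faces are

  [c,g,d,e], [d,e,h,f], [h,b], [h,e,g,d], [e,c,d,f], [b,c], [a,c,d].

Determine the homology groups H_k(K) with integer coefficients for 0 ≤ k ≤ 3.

H_0 ≅ Z,  H_1 ≅ Z,  H_2 = 0,  H_3 = 0.

Fix the vertex order a < b < c < d < e < f < g < h and write every simplex with vertices in increasing order. Then dim K = 3 and the simplices of K are:

  0-simplices (8): a, b, c, d, e, f, g, h
  1-simplices (17): ac, ad, bc, bh, cd, ce, cf, cg, de, df, dg, dh, ef, eg, eh, fh, gh
  2-simplices (13): acd, cde, cdf, cdg, cef, ceg, def, deg, deh, dfh, dgh, efh, egh
  3-simplices (4): cdef, cdeg, defh, degh

Hence C_0 ≅ Z^8, C_1 ≅ Z^17, C_2 ≅ Z^13, C_3 ≅ Z^4.

Boundary ∂_1: C_1 → C_0 maps an edge to its endpoints' difference, ∂[p,q] = q − p. For instance
  ∂dg = g − d.
The 8×17 boundary matrix has rank 7 and Smith normal form diag(1,1,1,1,1,1,1).

∂_2: C_2 → C_1 sends each 2-simplex [p,q,r] to [q,r] − [p,r] + [p,q]. For instance
  ∂egh = gh − eh + eg,
  ∂efh = fh − eh + ef.
As a 17×13 matrix over Z this has rank 9, with invariant factors (1,1,1,1,1,1,1,1,1).

∂_3: C_3 → C_2 sends each 3-simplex σ to the alternating sum Σ_i (−1)^i (σ with its i-th vertex removed). For instance
  ∂degh = egh − dgh + deh − deg,
  ∂defh = efh − dfh + deh − def.
This gives a 13×4 integer matrix of rank 4; reducing to Smith normal form yields diagonal entries (1,1,1,1).

Reading off H_k = ker ∂_k / im ∂_{k+1}:

  H_0: rank C_0 − rank ∂_1 = 8 − 7 = 1, and the invariant factors of ∂_1 are all 1, so H_0 ≅ Z.
  H_1: rank ker ∂_1 − rank ∂_2 = (17 − 7) − 9 = 1, and the invariant factors of ∂_2 are all 1, so H_1 ≅ Z.
  H_2: rank ker ∂_2 − rank ∂_3 = (13 − 9) − 4 = 0, and the invariant factors of ∂_3 are all 1, so H_2 ≅ 0.
  H_3: rank ker ∂_3 − rank ∂_4 = (4 − 4) − 0 = 0, and there is no ∂_4, so H_3 ≅ 0.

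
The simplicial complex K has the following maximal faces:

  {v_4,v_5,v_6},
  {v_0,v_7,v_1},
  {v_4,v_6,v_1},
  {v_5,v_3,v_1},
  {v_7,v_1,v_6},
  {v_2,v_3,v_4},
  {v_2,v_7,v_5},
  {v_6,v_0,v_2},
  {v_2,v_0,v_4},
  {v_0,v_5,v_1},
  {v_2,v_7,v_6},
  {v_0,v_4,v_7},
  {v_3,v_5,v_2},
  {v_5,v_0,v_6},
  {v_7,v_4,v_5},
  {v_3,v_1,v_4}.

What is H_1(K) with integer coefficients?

Fix the vertex order v_0 < v_1 < v_2 < v_3 < v_4 < v_5 < v_6 < v_7 and write every simplex with vertices in increasing order. Then dim K = 2 and the simplices of K are:

  0-simplices (8): [v_0], [v_1], [v_2], [v_3], [v_4], [v_5], [v_6], [v_7]
  1-simplices (24): (24 of them)
  2-simplices (16): (16 of them)

so the chain groups are C_0 ≅ Z^8, C_1 ≅ Z^24, C_2 ≅ Z^16.

The boundary map ∂_1: C_1 → C_0 is given by ∂[p,q] = [q] − [p].
The resulting 8×24 matrix has rank 7, and its Smith normal form has invariant factors (1,1,1,1,1,1,1).

∂_2: C_2 → C_1 sends each 2-simplex [p,q,r] to [q,r] − [p,r] + [p,q]. For instance
  ∂[v_0,v_4,v_7] = [v_4,v_7] − [v_0,v_7] + [v_0,v_4],
  ∂[v_2,v_3,v_4] = [v_3,v_4] − [v_2,v_4] + [v_2,v_3].
The 24×16 boundary matrix has rank 15 and Smith normal form diag(1,1,1,1,1,1,1,1,1,1,1,1,1,1,1).

Now H_k = ker ∂_k / im ∂_{k+1}, so:

  H_1: rank ker ∂_1 − rank ∂_2 = (24 − 7) − 15 = 2, and the invariant factors of ∂_2 are all 1, so H_1 ≅ Z^2.

(K is a triangulation of the torus T^2.)

H_1 = Z^2.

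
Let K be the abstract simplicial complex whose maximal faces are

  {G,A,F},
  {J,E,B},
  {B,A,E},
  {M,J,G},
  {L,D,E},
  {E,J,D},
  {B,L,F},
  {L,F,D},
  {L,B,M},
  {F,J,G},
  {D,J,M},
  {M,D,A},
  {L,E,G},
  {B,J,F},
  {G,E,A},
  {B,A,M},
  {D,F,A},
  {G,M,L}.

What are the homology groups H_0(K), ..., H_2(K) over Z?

H_0 = Z,  H_1 = Z^2,  H_2 = Z.

Fix the vertex order A < B < D < E < F < G < J < L < M and write every simplex with vertices in increasing order. Then dim K = 2 and the simplices of K are:

  0-simplices (9): A, B, D, E, F, G, J, L, M
  1-simplices (27): AB, AD, AE, AF, AG, AM, BE, BF, BJ, BL, BM, DE, DF, DJ, DL, DM, EG, EJ, EL, FG, FJ, FL, GJ, GL, GM, JM, LM
  2-simplices (18): ABE, ABM, ADF, ADM, AEG, AFG, BEJ, BFJ, BFL, BLM, DEJ, DEL, DFL, DJM, EGL, FGJ, GJM, GLM

giving chain groups C_0 ≅ Z^9, C_1 ≅ Z^27, C_2 ≅ Z^18.

Boundary ∂_1: C_1 → C_0 sends each edge [p,q] (with p < q) to q − p.
The resulting 9×27 matrix has rank 8, and its Smith normal form has invariant factors (1,1,1,1,1,1,1,1).

∂_2: C_2 → C_1 acts by ∂[p,q,r] = [q,r] − [p,r] + [p,q]. For instance
  ∂BFJ = FJ − BJ + BF,
  ∂ABE = BE − AE + AB.
The resulting 27×18 matrix has rank 17, and its Smith normal form has invariant factors (1,1,1,1,1,1,1,1,1,1,1,1,1,1,1,1,1).

Now H_k = ker ∂_k / im ∂_{k+1}, so:

  H_0: rank C_0 − rank ∂_1 = 9 − 8 = 1, and the invariant factors of ∂_1 are all 1, so H_0 = Z.
  H_1: rank ker ∂_1 − rank ∂_2 = (27 − 8) − 17 = 2, and the invariant factors of ∂_2 are all 1, so H_1 = Z^2.
  H_2: rank ker ∂_2 − rank ∂_3 = (18 − 17) − 0 = 1, and there is no ∂_3, so H_2 = Z.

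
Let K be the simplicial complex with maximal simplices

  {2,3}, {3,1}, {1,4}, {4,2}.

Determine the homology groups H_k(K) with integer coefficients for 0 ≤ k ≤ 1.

H_0 ≅ Z,  H_1 ≅ Z.

Take the total order 1 < 2 < 3 < 4 on the vertex set. Then K (dimension 1) consists of the simplices:

  0-simplices (4): [1], [2], [3], [4]
  1-simplices (4): [1,3], [1,4], [2,3], [2,4]

Hence C_0 ≅ Z^4, C_1 ≅ Z^4.

∂_1: C_1 → C_0 sends each edge [p,q] (with p < q) to q − p. For instance
  ∂[1,3] = [3] − [1].
This gives a 4×4 integer matrix of rank 3; reducing to Smith normal form yields diagonal entries (1,1,1).

Computing H_k = (kernel of ∂_k) / (image of ∂_{k+1}):

  H_0: rank C_0 − rank ∂_1 = 4 − 3 = 1, and the invariant factors of ∂_1 are all 1, so H_0 ≅ Z.
  H_1: rank ker ∂_1 − rank ∂_2 = (4 − 3) − 0 = 1, and there is no ∂_2, so H_1 ≅ Z.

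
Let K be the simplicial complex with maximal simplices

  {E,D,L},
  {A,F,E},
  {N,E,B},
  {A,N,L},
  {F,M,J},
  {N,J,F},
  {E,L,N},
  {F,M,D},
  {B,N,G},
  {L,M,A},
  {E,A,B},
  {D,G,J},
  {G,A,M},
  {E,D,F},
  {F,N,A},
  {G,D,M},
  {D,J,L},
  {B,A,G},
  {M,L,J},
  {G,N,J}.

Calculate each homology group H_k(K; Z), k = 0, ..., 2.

K has 10 vertices, 30 edges, 20 triangles.
rank ∂_0 = 0, rank ∂_1 = 9 ⇒ b_0 = 10 − 0 − 9 = 1; all invariant factors of ∂_1 are 1 so no torsion. So H_0 = Z.
rank ∂_1 = 9, rank ∂_2 = 20 ⇒ b_1 = 30 − 9 − 20 = 1; ∂_2 has invariant factor(s) [2] giving torsion. So H_1 = Z × Z/2.
rank ∂_2 = 20, rank ∂_3 = 0 ⇒ b_2 = 20 − 20 − 0 = 0. So H_2 = 0.

H_0 = Z,  H_1 = Z × Z/2,  H_2 = 0.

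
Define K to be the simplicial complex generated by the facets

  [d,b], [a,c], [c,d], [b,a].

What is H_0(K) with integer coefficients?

K has 4 vertices, 4 edges.
rank ∂_0 = 0, rank ∂_1 = 3 ⇒ b_0 = 4 − 0 − 3 = 1; all invariant factors of ∂_1 are 1 so no torsion. So H_0 ≅ Z.

H_0 = Z.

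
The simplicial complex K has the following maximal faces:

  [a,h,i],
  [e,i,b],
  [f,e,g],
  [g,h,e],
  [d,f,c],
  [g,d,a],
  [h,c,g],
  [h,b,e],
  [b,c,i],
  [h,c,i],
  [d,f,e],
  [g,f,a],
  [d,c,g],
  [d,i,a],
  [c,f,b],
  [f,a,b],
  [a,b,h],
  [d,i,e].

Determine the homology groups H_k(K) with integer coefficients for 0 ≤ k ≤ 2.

Order the vertices as a < b < c < d < e < f < g < h < i. Listing each simplex with vertices in this order, K has dimension 2 with simplices:

  0-simplices (9): a, b, c, d, e, f, g, h, i
  1-simplices (27): ab, ad, af, ag, ah, ai, bc, be, bf, bh, bi, cd, cf, cg, ch, ci, de, df, dg, di, ef, eg, eh, ei, fg, gh, hi
  2-simplices (18): abf, abh, adg, adi, afg, ahi, bcf, bci, beh, bei, cdf, cdg, cgh, chi, def, dei, efg, egh

so the chain groups are C_0 ≅ Z^9, C_1 ≅ Z^27, C_2 ≅ Z^18.

The boundary map ∂_1: C_1 → C_0 is given by ∂[p,q] = [q] − [p].
The resulting 9×27 matrix has rank 8, and its Smith normal form has invariant factors (1,1,1,1,1,1,1,1).

Boundary ∂_2: C_2 → C_1 acts by ∂[p,q,r] = [q,r] − [p,r] + [p,q]. For instance
  ∂cdf = df − cf + cd,
  ∂adg = dg − ag + ad.
As a 27×18 matrix over Z this has rank 18, with invariant factors (1,1,1,1,1,1,1,1,1,1,1,1,1,1,1,1,1,2).

Computing H_k = (kernel of ∂_k) / (image of ∂_{k+1}):

  H_0: rank C_0 − rank ∂_1 = 9 − 8 = 1, and the invariant factors of ∂_1 are all 1, so H_0 = Z.
  H_1: rank ker ∂_1 − rank ∂_2 = (27 − 8) − 18 = 1, and ∂_2 has invariant factor 2 > 1, so H_1 = Z ⊕ Z/2Z.
  H_2: rank ker ∂_2 − rank ∂_3 = (18 − 18) − 0 = 0, and there is no ∂_3, so H_2 = 0.

(K is a triangulation of the Klein bottle.)

H_0 = Z,  H_1 = Z ⊕ Z/2Z,  H_2 = 0.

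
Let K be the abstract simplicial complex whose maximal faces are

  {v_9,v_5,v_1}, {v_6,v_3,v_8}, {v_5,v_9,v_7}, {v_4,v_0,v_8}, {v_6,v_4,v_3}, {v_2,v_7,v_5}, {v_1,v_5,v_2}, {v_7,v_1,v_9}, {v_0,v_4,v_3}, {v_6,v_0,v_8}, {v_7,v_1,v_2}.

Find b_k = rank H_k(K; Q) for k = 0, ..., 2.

Take the total order v_0 < v_1 < v_2 < v_3 < v_4 < v_5 < v_6 < v_7 < v_8 < v_9 on the vertex set. Then K (dimension 2) consists of the simplices:

  0-simplices (10): [v_0], [v_1], [v_2], [v_3], [v_4], [v_5], [v_6], [v_7], [v_8], [v_9]
  1-simplices (19): (19 of them)
  2-simplices (11): (11 of them)

so the chain groups are C_0 ≅ Z^10, C_1 ≅ Z^19, C_2 ≅ Z^11.

∂_1: C_1 → C_0 maps an edge to its endpoints' difference, ∂[p,q] = q − p. For instance
  ∂[v_3,v_6] = [v_6] − [v_3].
This gives a 10×19 integer matrix of rank 8; reducing to Smith normal form yields diagonal entries (1,1,1,1,1,1,1,1).

The boundary map ∂_2: C_2 → C_1 maps a triangle to the signed sum of its edges. For instance
  ∂[v_0,v_6,v_8] = [v_6,v_8] − [v_0,v_8] + [v_0,v_6],
  ∂[v_1,v_2,v_5] = [v_2,v_5] − [v_1,v_5] + [v_1,v_2].
As a 19×11 matrix over Z this has rank 10, with invariant factors (1,1,1,1,1,1,1,1,1,1).

Computing H_k = (kernel of ∂_k) / (image of ∂_{k+1}):

  H_0: rank C_0 − rank ∂_1 = 10 − 8 = 2, and the invariant factors of ∂_1 are all 1, so H_0 = Z^2.
  H_1: rank ker ∂_1 − rank ∂_2 = (19 − 8) − 10 = 1, and the invariant factors of ∂_2 are all 1, so H_1 = Z.
  H_2: rank ker ∂_2 − rank ∂_3 = (11 − 10) − 0 = 1, and there is no ∂_3, so H_2 = Z.

As a check, the Euler characteristic is 10 − 19 + 11 = 2, which agrees with 2 − 1 + 1 = 2.

Hence the Betti numbers are b_0 = 2, b_1 = 1, b_2 = 1.

b_0 = 2, b_1 = 1, b_2 = 1.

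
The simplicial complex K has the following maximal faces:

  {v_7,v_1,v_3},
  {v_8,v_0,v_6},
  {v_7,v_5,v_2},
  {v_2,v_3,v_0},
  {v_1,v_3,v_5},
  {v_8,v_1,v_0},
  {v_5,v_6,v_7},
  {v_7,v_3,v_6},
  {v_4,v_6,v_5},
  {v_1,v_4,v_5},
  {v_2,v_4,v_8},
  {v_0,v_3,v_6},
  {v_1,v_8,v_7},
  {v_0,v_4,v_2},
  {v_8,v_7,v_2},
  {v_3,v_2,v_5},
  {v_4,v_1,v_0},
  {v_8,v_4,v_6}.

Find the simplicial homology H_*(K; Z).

K has 9 vertices, 27 edges, 18 triangles.
rank ∂_0 = 0, rank ∂_1 = 8 ⇒ b_0 = 9 − 0 − 8 = 1; all invariant factors of ∂_1 are 1 so no torsion. So H_0 = Z.
rank ∂_1 = 8, rank ∂_2 = 18 ⇒ b_1 = 27 − 8 − 18 = 1; ∂_2 has invariant factor(s) [2] giving torsion. So H_1 = Z ⊕ Z/2Z.
rank ∂_2 = 18, rank ∂_3 = 0 ⇒ b_2 = 18 − 18 − 0 = 0. So H_2 = 0.

H_0 ≅ Z,  H_1 ≅ Z ⊕ Z/2Z,  H_2 = 0.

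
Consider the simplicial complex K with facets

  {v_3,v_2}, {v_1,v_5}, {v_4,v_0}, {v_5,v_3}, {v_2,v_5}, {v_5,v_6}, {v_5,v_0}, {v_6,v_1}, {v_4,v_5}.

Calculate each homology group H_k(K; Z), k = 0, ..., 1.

H_0 ≅ Z,  H_1 ≅ Z^3.

Fix the vertex order v_0 < v_1 < v_2 < v_3 < v_4 < v_5 < v_6 and write every simplex with vertices in increasing order. Then dim K = 1 and the simplices of K are:

  0-simplices (7): [v_0], [v_1], [v_2], [v_3], [v_4], [v_5], [v_6]
  1-simplices (9): [v_0,v_4], [v_0,v_5], [v_1,v_5], [v_1,v_6], [v_2,v_3], [v_2,v_5], [v_3,v_5], [v_4,v_5], [v_5,v_6]

giving chain groups C_0 ≅ Z^7, C_1 ≅ Z^9.

∂_1: C_1 → C_0 sends each edge [p,q] (with p < q) to q − p.
The resulting 7×9 matrix has rank 6, and its Smith normal form has invariant factors (1,1,1,1,1,1).

Computing H_k = (kernel of ∂_k) / (image of ∂_{k+1}):

  H_0: rank C_0 − rank ∂_1 = 7 − 6 = 1, and the invariant factors of ∂_1 are all 1, so H_0 ≅ Z.
  H_1: rank ker ∂_1 − rank ∂_2 = (9 − 6) − 0 = 3, and there is no ∂_2, so H_1 ≅ Z^3.

As a check, the Euler characteristic is 7 − 9 = -2, which agrees with 1 − 3 = -2.
(K is a triangulation of a wedge of 3 circles.)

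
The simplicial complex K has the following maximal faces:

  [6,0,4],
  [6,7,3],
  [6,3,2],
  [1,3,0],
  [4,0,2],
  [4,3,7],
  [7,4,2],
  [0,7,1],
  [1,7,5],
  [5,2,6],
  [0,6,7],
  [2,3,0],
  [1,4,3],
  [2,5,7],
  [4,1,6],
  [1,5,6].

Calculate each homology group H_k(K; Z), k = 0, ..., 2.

We work with the vertex ordering 0 < 1 < 2 < 3 < 4 < 5 < 6 < 7. The simplices of K, each written with vertices in increasing order, are:

  0-simplices (8): [0], [1], [2], [3], [4], [5], [6], [7]
  1-simplices (24): (24 of them)
  2-simplices (16): [0,1,3], [0,1,7], [0,2,3], [0,2,4], [0,4,6], [0,6,7], [1,3,4], [1,4,6], [1,5,6], [1,5,7], [2,3,6], [2,4,7], [2,5,6], [2,5,7], [3,4,7], [3,6,7]

so the chain groups are C_0 ≅ Z^8, C_1 ≅ Z^24, C_2 ≅ Z^16.

The boundary map ∂_1: C_1 → C_0 is given by ∂[p,q] = [q] − [p]. For instance
  ∂[3,7] = [7] − [3].
The resulting 8×24 matrix has rank 7, and its Smith normal form has invariant factors (1,1,1,1,1,1,1).

∂_2: C_2 → C_1 maps a triangle to the signed sum of its edges. For instance
  ∂[3,6,7] = [6,7] − [3,7] + [3,6],
  ∂[1,5,7] = [5,7] − [1,7] + [1,5].
As a 24×16 matrix over Z this has rank 15, with invariant factors (1,1,1,1,1,1,1,1,1,1,1,1,1,1,1).

From H_k ≅ ker(∂_k) / im(∂_{k+1}) we obtain:

  H_0: rank C_0 − rank ∂_1 = 8 − 7 = 1, and the invariant factors of ∂_1 are all 1, so H_0 = Z.
  H_1: rank ker ∂_1 − rank ∂_2 = (24 − 7) − 15 = 2, and the invariant factors of ∂_2 are all 1, so H_1 = Z^2.
  H_2: rank ker ∂_2 − rank ∂_3 = (16 − 15) − 0 = 1, and there is no ∂_3, so H_2 = Z.

As a check, the Euler characteristic is 8 − 24 + 16 = 0, which agrees with 1 − 2 + 1 = 0.
(K is a triangulation of the torus T^2.)

H_0 ≅ Z,  H_1 ≅ Z^2,  H_2 ≅ Z.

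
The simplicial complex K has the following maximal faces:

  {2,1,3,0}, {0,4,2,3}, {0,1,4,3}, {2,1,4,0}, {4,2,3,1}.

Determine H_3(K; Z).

H_3 ≅ Z.

Order the vertices as 0 < 1 < 2 < 3 < 4. Listing each simplex with vertices in this order, K has dimension 3 with simplices:

  0-simplices (5): [0], [1], [2], [3], [4]
  1-simplices (10): [0,1], [0,2], [0,3], [0,4], [1,2], [1,3], [1,4], [2,3], [2,4], [3,4]
  2-simplices (10): [0,1,2], [0,1,3], [0,1,4], [0,2,3], [0,2,4], [0,3,4], [1,2,3], [1,2,4], [1,3,4], [2,3,4]
  3-simplices (5): [0,1,2,3], [0,1,2,4], [0,1,3,4], [0,2,3,4], [1,2,3,4]

giving chain groups C_0 ≅ Z^5, C_1 ≅ Z^10, C_2 ≅ Z^10, C_3 ≅ Z^5.

The boundary map ∂_1: C_1 → C_0 maps an edge to its endpoints' difference, ∂[p,q] = q − p. For instance
  ∂[1,3] = [3] − [1].
This gives a 5×10 integer matrix of rank 4; reducing to Smith normal form yields diagonal entries (1,1,1,1).

The boundary map ∂_2: C_2 → C_1 acts by ∂[p,q,r] = [q,r] − [p,r] + [p,q]. For instance
  ∂[0,2,3] = [2,3] − [0,3] + [0,2],
  ∂[1,2,3] = [2,3] − [1,3] + [1,2].
The 10×10 boundary matrix has rank 6 and Smith normal form diag(1,1,1,1,1,1).

Boundary ∂_3: C_3 → C_2 sends each 3-simplex σ to the alternating sum Σ_i (−1)^i (σ with its i-th vertex removed). For instance
  ∂[0,1,2,3] = [1,2,3] − [0,2,3] + [0,1,3] − [0,1,2],
  ∂[1,2,3,4] = [2,3,4] − [1,3,4] + [1,2,4] − [1,2,3].
The resulting 10×5 matrix has rank 4, and its Smith normal form has invariant factors (1,1,1,1).

Reading off H_k = ker ∂_k / im ∂_{k+1}:

  H_3: rank ker ∂_3 − rank ∂_4 = (5 − 4) − 0 = 1, and there is no ∂_4, so H_3 ≅ Z.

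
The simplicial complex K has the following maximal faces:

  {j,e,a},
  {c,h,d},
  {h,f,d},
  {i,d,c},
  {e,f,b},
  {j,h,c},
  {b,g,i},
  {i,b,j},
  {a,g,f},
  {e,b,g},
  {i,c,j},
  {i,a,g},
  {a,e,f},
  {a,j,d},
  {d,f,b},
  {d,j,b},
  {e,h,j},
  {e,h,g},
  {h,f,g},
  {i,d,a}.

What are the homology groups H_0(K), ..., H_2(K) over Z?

K has 10 vertices, 30 edges, 20 triangles.
rank ∂_0 = 0, rank ∂_1 = 9 ⇒ b_0 = 10 − 0 − 9 = 1; all invariant factors of ∂_1 are 1 so no torsion. So H_0 ≅ Z.
rank ∂_1 = 9, rank ∂_2 = 20 ⇒ b_1 = 30 − 9 − 20 = 1; ∂_2 has invariant factor(s) [2] giving torsion. So H_1 ≅ Z ⊕ Z/2Z.
rank ∂_2 = 20, rank ∂_3 = 0 ⇒ b_2 = 20 − 20 − 0 = 0. So H_2 ≅ 0.

H_0 ≅ Z,  H_1 ≅ Z ⊕ Z/2Z,  H_2 = 0.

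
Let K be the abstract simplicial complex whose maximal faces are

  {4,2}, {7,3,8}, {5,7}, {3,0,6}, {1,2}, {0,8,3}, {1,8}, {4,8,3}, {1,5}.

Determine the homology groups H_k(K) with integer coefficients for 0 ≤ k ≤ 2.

H_0 = Z,  H_1 = Z^2,  H_2 = 0.

We work with the vertex ordering 0 < 1 < 2 < 3 < 4 < 5 < 6 < 7 < 8. The simplices of K, each written with vertices in increasing order, are:

  0-simplices (9): [0], [1], [2], [3], [4], [5], [6], [7], [8]
  1-simplices (14): [0,3], [0,6], [0,8], [1,2], [1,5], [1,8], [2,4], [3,4], [3,6], [3,7], [3,8], [4,8], [5,7], [7,8]
  2-simplices (4): [0,3,6], [0,3,8], [3,4,8], [3,7,8]

giving chain groups C_0 ≅ Z^9, C_1 ≅ Z^14, C_2 ≅ Z^4.

Boundary ∂_1: C_1 → C_0 maps an edge to its endpoints' difference, ∂[p,q] = q − p. For instance
  ∂[3,4] = [4] − [3].
The 9×14 boundary matrix has rank 8 and Smith normal form diag(1,1,1,1,1,1,1,1).

Boundary ∂_2: C_2 → C_1 acts by ∂[p,q,r] = [q,r] − [p,r] + [p,q]. For instance
  ∂[3,4,8] = [4,8] − [3,8] + [3,4],
  ∂[0,3,6] = [3,6] − [0,6] + [0,3].
This gives a 14×4 integer matrix of rank 4; reducing to Smith normal form yields diagonal entries (1,1,1,1).

From H_k ≅ ker(∂_k) / im(∂_{k+1}) we obtain:

  H_0: rank C_0 − rank ∂_1 = 9 − 8 = 1, and the invariant factors of ∂_1 are all 1, so H_0 = Z.
  H_1: rank ker ∂_1 − rank ∂_2 = (14 − 8) − 4 = 2, and the invariant factors of ∂_2 are all 1, so H_1 = Z^2.
  H_2: rank ker ∂_2 − rank ∂_3 = (4 − 4) − 0 = 0, and there is no ∂_3, so H_2 = 0.

As a check, the Euler characteristic is 9 − 14 + 4 = -1, which agrees with 1 − 2 + 0 = -1.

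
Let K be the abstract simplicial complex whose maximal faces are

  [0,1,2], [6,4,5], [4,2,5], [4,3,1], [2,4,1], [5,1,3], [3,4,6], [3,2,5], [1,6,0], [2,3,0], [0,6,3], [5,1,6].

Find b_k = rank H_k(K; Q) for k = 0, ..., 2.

b_0 = 1, b_1 = 0, b_2 = 0.

Take the total order 0 < 1 < 2 < 3 < 4 < 5 < 6 on the vertex set. Then K (dimension 2) consists of the simplices:

  0-simplices (7): [0], [1], [2], [3], [4], [5], [6]
  1-simplices (18): [0,1], [0,2], [0,3], [0,6], [1,2], [1,3], [1,4], [1,5], [1,6], [2,3], [2,4], [2,5], [3,4], [3,5], [3,6], [4,5], [4,6], [5,6]
  2-simplices (12): [0,1,2], [0,1,6], [0,2,3], [0,3,6], [1,2,4], [1,3,4], [1,3,5], [1,5,6], [2,3,5], [2,4,5], [3,4,6], [4,5,6]

Hence C_0 ≅ Z^7, C_1 ≅ Z^18, C_2 ≅ Z^12.

The boundary map ∂_1: C_1 → C_0 is given by ∂[p,q] = [q] − [p]. For instance
  ∂[1,2] = [2] − [1].
As a 7×18 matrix over Z this has rank 6, with invariant factors (1,1,1,1,1,1).

Boundary ∂_2: C_2 → C_1 maps a triangle to the signed sum of its edges. For instance
  ∂[1,3,4] = [3,4] − [1,4] + [1,3],
  ∂[0,1,2] = [1,2] − [0,2] + [0,1].
The resulting 18×12 matrix has rank 12, and its Smith normal form has invariant factors (1,1,1,1,1,1,1,1,1,1,1,2).

Now H_k = ker ∂_k / im ∂_{k+1}, so:

  H_0: rank C_0 − rank ∂_1 = 7 − 6 = 1, and the invariant factors of ∂_1 are all 1, so H_0 = Z.
  H_1: rank ker ∂_1 − rank ∂_2 = (18 − 6) − 12 = 0, and ∂_2 has invariant factor 2 > 1, so H_1 = Z/2.
  H_2: rank ker ∂_2 − rank ∂_3 = (12 − 12) − 0 = 0, and there is no ∂_3, so H_2 = 0.

As a check, the Euler characteristic is 7 − 18 + 12 = 1, which agrees with 1 − 0 + 0 = 1.

Hence the Betti numbers are b_0 = 1, b_1 = 0, b_2 = 0.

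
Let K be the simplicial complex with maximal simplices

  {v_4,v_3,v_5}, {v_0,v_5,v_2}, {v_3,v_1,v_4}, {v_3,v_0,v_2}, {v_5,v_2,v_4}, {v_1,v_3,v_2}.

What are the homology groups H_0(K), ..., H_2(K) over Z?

K has 6 vertices, 12 edges, 6 triangles.
rank ∂_0 = 0, rank ∂_1 = 5 ⇒ b_0 = 6 − 0 − 5 = 1; all invariant factors of ∂_1 are 1 so no torsion. So H_0 = Z.
rank ∂_1 = 5, rank ∂_2 = 6 ⇒ b_1 = 12 − 5 − 6 = 1; all invariant factors of ∂_2 are 1 so no torsion. So H_1 = Z.
rank ∂_2 = 6, rank ∂_3 = 0 ⇒ b_2 = 6 − 6 − 0 = 0. So H_2 = 0.

H_0 ≅ Z,  H_1 ≅ Z,  H_2 = 0.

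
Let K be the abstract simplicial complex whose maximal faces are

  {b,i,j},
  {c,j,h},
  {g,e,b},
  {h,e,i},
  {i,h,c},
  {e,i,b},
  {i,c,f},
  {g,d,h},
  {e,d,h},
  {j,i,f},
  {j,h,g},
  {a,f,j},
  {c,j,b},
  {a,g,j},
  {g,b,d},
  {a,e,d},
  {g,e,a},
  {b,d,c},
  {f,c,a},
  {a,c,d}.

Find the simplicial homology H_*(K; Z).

H_0 ≅ Z,  H_1 ≅ Z ⊕ Z_2,  H_2 = 0.

K has 10 vertices, 30 edges, 20 triangles.
rank ∂_0 = 0, rank ∂_1 = 9 ⇒ b_0 = 10 − 0 − 9 = 1; all invariant factors of ∂_1 are 1 so no torsion. So H_0 ≅ Z.
rank ∂_1 = 9, rank ∂_2 = 20 ⇒ b_1 = 30 − 9 − 20 = 1; ∂_2 has invariant factor(s) [2] giving torsion. So H_1 ≅ Z ⊕ Z_2.
rank ∂_2 = 20, rank ∂_3 = 0 ⇒ b_2 = 20 − 20 − 0 = 0. So H_2 ≅ 0.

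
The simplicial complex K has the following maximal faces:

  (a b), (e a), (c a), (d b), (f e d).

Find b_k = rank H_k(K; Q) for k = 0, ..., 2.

b_0 = 1, b_1 = 1, b_2 = 0.

Order the vertices as a < b < c < d < e < f. Listing each simplex with vertices in this order, K has dimension 2 with simplices:

  0-simplices (6): a, b, c, d, e, f
  1-simplices (7): ab, ac, ae, bd, de, df, ef
  2-simplices (1): def

so the chain groups are C_0 ≅ Z^6, C_1 ≅ Z^7, C_2 ≅ Z^1.

∂_1: C_1 → C_0 maps an edge to its endpoints' difference, ∂[p,q] = q − p. For instance
  ∂de = e − d.
As a 6×7 matrix over Z this has rank 5, with invariant factors (1,1,1,1,1).

∂_2: C_2 → C_1 maps a triangle to the signed sum of its edges. For instance
  ∂def = ef − df + de.
The 7×1 boundary matrix has rank 1 and Smith normal form diag(1).

Computing H_k = (kernel of ∂_k) / (image of ∂_{k+1}):

  H_0: rank C_0 − rank ∂_1 = 6 − 5 = 1, and the invariant factors of ∂_1 are all 1, so H_0 = Z.
  H_1: rank ker ∂_1 − rank ∂_2 = (7 − 5) − 1 = 1, and the invariant factors of ∂_2 are all 1, so H_1 = Z.
  H_2: rank ker ∂_2 − rank ∂_3 = (1 − 1) − 0 = 0, and there is no ∂_3, so H_2 = 0.

As a check, the Euler characteristic is 6 − 7 + 1 = 0, which agrees with 1 − 1 + 0 = 0.

Hence the Betti numbers are b_0 = 1, b_1 = 1, b_2 = 0.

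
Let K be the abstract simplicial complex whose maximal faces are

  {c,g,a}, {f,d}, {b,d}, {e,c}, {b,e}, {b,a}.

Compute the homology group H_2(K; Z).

H_2 ≅ 0.

Take the total order a < b < c < d < e < f < g on the vertex set. Then K (dimension 2) consists of the simplices:

  0-simplices (7): a, b, c, d, e, f, g
  1-simplices (8): ab, ac, ag, bd, be, ce, cg, df
  2-simplices (1): acg

giving chain groups C_0 ≅ Z^7, C_1 ≅ Z^8, C_2 ≅ Z^1.

Boundary ∂_1: C_1 → C_0 is given by ∂[p,q] = [q] − [p]. For instance
  ∂bd = d − b.
This gives a 7×8 integer matrix of rank 6; reducing to Smith normal form yields diagonal entries (1,1,1,1,1,1).

The boundary map ∂_2: C_2 → C_1 sends each 2-simplex [p,q,r] to [q,r] − [p,r] + [p,q]. For instance
  ∂acg = cg − ag + ac.
The 8×1 boundary matrix has rank 1 and Smith normal form diag(1).

From H_k ≅ ker(∂_k) / im(∂_{k+1}) we obtain:

  H_2: rank ker ∂_2 − rank ∂_3 = (1 − 1) − 0 = 0, and there is no ∂_3, so H_2 ≅ 0.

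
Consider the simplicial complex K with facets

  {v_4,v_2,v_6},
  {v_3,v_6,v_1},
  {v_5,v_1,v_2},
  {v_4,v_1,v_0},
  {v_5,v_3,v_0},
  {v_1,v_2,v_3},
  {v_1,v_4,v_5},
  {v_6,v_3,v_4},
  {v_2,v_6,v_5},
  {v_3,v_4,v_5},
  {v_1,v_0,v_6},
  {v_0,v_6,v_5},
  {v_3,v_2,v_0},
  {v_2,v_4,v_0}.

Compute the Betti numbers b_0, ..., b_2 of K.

b_0 = 1, b_1 = 2, b_2 = 1.

K has 7 vertices, 21 edges, 14 triangles.
rank ∂_0 = 0, rank ∂_1 = 6 ⇒ b_0 = 7 − 0 − 6 = 1; all invariant factors of ∂_1 are 1 so no torsion. So H_0 = Z.
rank ∂_1 = 6, rank ∂_2 = 13 ⇒ b_1 = 21 − 6 − 13 = 2; all invariant factors of ∂_2 are 1 so no torsion. So H_1 = Z^2.
rank ∂_2 = 13, rank ∂_3 = 0 ⇒ b_2 = 14 − 13 − 0 = 1. So H_2 = Z.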